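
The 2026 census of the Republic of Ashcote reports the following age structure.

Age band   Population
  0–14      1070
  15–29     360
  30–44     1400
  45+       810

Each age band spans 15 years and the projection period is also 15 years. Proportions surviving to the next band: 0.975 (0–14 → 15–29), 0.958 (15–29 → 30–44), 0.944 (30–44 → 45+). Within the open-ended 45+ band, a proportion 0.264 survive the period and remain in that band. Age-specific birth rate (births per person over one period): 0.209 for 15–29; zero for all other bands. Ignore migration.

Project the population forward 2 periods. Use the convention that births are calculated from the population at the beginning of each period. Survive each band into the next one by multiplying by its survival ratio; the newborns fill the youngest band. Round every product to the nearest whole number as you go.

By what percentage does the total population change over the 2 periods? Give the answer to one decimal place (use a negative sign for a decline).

-44.5

Period 1:
Births: 360 * 0.209 = 75
15–29: 1070 * 0.975 = 1043
30–44: 360 * 0.958 = 345
45+: 1400 * 0.944 + 810 * 0.264 = 1322 + 214 = 1536
Giving 75 / 1043 / 345 / 1536.
Period 2:
Births: 1043 * 0.209 = 218
15–29: 75 * 0.975 = 73
30–44: 1043 * 0.958 = 999
45+: 345 * 0.944 + 1536 * 0.264 = 326 + 406 = 732
Giving 218 / 73 / 999 / 732.
Total: 3640 → 2022; change = -1618; percentage change = -44.5%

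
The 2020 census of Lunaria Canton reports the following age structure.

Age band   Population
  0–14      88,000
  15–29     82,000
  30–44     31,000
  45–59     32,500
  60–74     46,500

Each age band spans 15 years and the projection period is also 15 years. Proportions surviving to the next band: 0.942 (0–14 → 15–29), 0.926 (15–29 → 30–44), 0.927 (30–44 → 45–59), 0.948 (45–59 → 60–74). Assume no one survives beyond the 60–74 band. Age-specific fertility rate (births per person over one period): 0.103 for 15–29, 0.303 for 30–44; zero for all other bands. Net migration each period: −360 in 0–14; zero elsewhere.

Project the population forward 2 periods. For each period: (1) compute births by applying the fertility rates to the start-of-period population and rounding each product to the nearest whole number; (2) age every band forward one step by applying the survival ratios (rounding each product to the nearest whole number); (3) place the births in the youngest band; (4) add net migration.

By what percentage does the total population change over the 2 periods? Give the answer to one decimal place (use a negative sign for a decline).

After projecting period 1:
Births: 82000 × 0.103 = 8446 ; 31000 × 0.303 = 9393 — total 17839
15–29: 88000 × 0.942 = 82896
30–44: 82000 × 0.926 = 75932
45–59: 31000 × 0.927 = 28737
60–74: 32500 × 0.948 = 30810
Net migration: 0–14 − 360 → 17479
Giving 17479 / 82896 / 75932 / 28737 / 30810.
After projecting period 2:
Births: 82896 × 0.103 = 8538 ; 75932 × 0.303 = 23007 — total 31545
15–29: 17479 × 0.942 = 16465
30–44: 82896 × 0.926 = 76762
45–59: 75932 × 0.927 = 70389
60–74: 28737 × 0.948 = 27243
Net migration: 0–14 − 360 → 31185
Giving 31185 / 16465 / 76762 / 70389 / 27243.
Total: 280000 → 222044; change = -57956; percentage change = -20.7%

-20.7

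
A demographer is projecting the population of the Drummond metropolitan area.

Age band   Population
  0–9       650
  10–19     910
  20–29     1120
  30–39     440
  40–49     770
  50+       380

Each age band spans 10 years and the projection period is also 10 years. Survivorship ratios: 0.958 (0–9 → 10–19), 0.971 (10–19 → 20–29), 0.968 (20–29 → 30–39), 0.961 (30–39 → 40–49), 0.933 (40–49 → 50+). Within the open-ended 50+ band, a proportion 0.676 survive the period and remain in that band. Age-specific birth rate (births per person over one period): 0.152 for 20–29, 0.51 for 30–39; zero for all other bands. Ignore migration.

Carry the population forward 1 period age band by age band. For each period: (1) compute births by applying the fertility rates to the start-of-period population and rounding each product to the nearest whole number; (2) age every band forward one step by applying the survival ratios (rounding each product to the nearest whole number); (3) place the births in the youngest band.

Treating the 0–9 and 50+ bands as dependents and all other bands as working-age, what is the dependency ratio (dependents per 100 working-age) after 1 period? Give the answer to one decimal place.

45.4

Numbering the groups 1..6 from youngest to oldest:
Period 1:
Births: 1120 × 0.152 = 170 ; 440 × 0.51 = 224 ⇒ total 394
Group 2: 650 × 0.958 = 623
Group 3: 910 × 0.971 = 884
Group 4: 1120 × 0.968 = 1084
Group 5: 440 × 0.961 = 423
Group 6: 770 × 0.933 + 380 × 0.676 = 718 + 257 = 975
→ [394, 623, 884, 1084, 423, 975]
Dependents (band 0–9 + band 50+) = 394 + 975 = 1369; working-age = 3014; ratio = 1369/3014 × 100 = 45.4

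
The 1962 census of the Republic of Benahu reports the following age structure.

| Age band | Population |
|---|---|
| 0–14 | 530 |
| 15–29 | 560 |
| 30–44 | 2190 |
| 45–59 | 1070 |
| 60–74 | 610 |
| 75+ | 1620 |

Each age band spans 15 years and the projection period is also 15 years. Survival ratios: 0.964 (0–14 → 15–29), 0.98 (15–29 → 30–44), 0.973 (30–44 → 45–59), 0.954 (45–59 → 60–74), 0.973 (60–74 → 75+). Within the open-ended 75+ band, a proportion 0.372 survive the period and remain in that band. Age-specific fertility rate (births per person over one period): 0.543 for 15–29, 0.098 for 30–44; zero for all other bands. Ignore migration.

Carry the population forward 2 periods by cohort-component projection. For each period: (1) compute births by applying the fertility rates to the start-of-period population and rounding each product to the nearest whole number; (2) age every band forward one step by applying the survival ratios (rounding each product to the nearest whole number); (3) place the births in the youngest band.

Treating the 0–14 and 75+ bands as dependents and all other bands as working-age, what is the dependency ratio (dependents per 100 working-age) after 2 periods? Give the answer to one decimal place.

[period 1]
Births: 560 × 0.543 = 304  |  2190 × 0.098 = 215 → 519
15–29: 530 × 0.964 = 511
30–44: 560 × 0.98 = 549
45–59: 2190 × 0.973 = 2131
60–74: 1070 × 0.954 = 1021
75+: 610 × 0.973 + 1620 × 0.372 = 594 + 603 = 1197
End of period: [519, 511, 549, 2131, 1021, 1197]
[period 2]
Births: 511 × 0.543 = 277  |  549 × 0.098 = 54 → 331
15–29: 519 × 0.964 = 500
30–44: 511 × 0.98 = 501
45–59: 549 × 0.973 = 534
60–74: 2131 × 0.954 = 2033
75+: 1021 × 0.973 + 1197 × 0.372 = 993 + 445 = 1438
End of period: [331, 500, 501, 534, 2033, 1438]
Dependents (band 0–14 + band 75+) = 331 + 1438 = 1769; working-age = 3568; ratio = 1769/3568 × 100 = 49.6

49.6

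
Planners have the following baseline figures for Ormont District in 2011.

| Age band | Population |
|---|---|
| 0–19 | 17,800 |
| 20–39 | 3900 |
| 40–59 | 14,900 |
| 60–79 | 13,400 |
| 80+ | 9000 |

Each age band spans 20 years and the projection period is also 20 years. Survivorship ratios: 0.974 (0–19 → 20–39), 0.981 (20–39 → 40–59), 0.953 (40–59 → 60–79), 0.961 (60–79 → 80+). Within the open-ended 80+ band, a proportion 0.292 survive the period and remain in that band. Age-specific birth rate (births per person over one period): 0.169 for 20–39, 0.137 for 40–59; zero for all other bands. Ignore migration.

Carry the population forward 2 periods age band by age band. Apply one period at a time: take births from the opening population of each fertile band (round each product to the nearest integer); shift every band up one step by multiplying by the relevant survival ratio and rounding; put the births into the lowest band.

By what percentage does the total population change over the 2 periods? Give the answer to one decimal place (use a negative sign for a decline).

[period 1]
Births: 3900 * 0.169 = 659 ; 14900 * 0.137 = 2041 → total 2700
20–39: 17800 * 0.974 = 17337
40–59: 3900 * 0.981 = 3826
60–79: 14900 * 0.953 = 14200
80+: 13400 * 0.961 + 9000 * 0.292 = 12877 + 2628 = 15505
Giving 2700 / 17337 / 3826 / 14200 / 15505.
[period 2]
Births: 17337 * 0.169 = 2930 ; 3826 * 0.137 = 524 → total 3454
20–39: 2700 * 0.974 = 2630
40–59: 17337 * 0.981 = 17008
60–79: 3826 * 0.953 = 3646
80+: 14200 * 0.961 + 15505 * 0.292 = 13646 + 4527 = 18173
Giving 3454 / 2630 / 17008 / 3646 / 18173.
Total: 59000 → 44911; change = -14089; percentage change = -23.9%

-23.9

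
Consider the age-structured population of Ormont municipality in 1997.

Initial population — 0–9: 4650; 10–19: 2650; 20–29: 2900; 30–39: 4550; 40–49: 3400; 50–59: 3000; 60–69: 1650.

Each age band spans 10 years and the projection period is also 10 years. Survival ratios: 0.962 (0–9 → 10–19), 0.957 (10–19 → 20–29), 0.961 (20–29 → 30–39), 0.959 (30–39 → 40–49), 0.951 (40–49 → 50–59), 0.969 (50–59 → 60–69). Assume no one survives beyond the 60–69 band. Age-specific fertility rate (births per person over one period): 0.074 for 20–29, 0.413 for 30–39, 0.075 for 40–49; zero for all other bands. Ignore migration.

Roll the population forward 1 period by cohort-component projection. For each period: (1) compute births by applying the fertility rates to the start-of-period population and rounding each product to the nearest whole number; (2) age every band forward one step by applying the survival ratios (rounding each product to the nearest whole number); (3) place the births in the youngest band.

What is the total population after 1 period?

22648

(Groups numbered youngest = 1 to oldest = 7.)
After projecting period 1:
Births: 2900 * 0.074 = 215  |  4550 * 0.413 = 1879  |  3400 * 0.075 = 255 → total 2349
Group 2: 4650 * 0.962 = 4473
Group 3: 2650 * 0.957 = 2536
Group 4: 2900 * 0.961 = 2787
Group 5: 4550 * 0.959 = 4363
Group 6: 3400 * 0.951 = 3233
Group 7: 3000 * 0.969 = 2907
Giving 2349 / 4473 / 2536 / 2787 / 4363 / 3233 / 2907.
Total after period 1: 2349 + 4473 + 2536 + 2787 + 4363 + 3233 + 2907 = 22648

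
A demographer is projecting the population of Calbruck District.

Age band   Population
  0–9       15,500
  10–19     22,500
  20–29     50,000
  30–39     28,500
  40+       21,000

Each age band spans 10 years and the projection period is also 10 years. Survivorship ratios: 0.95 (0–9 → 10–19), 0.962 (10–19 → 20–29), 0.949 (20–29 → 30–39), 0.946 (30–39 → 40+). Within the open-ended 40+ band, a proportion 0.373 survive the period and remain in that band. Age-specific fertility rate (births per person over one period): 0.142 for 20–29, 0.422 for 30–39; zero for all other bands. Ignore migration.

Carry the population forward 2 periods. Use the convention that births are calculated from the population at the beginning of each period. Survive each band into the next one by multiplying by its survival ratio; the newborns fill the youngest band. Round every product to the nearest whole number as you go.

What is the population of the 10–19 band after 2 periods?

[period 1]
Births: 50000 × 0.142 = 7100, 28500 × 0.422 = 12027 ⇒ total 19127
10–19: 15500 × 0.95 = 14725
20–29: 22500 × 0.962 = 21645
30–39: 50000 × 0.949 = 47450
40+: 28500 × 0.946 + 21000 × 0.373 = 26961 + 7833 = 34794
End of period: [19127, 14725, 21645, 47450, 34794]
[period 2]
Births: 21645 × 0.142 = 3074, 47450 × 0.422 = 20024 ⇒ total 23098
10–19: 19127 × 0.95 = 18171
20–29: 14725 × 0.962 = 14165
30–39: 21645 × 0.949 = 20541
40+: 47450 × 0.946 + 34794 × 0.373 = 44888 + 12978 = 57866
End of period: [23098, 18171, 14165, 20541, 57866]

18171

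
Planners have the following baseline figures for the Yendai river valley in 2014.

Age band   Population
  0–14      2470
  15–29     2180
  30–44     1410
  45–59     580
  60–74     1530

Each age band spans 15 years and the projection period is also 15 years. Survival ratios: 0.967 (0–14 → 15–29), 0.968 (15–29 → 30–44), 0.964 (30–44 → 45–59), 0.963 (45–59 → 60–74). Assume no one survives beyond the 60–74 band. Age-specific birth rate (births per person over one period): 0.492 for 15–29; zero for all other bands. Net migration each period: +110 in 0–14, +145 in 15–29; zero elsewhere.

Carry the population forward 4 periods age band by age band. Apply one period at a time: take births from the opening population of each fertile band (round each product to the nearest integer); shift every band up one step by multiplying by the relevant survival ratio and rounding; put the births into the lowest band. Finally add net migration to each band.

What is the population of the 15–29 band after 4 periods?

Period 1.
Births: 2180 × 0.492 = 1073
15–29: 2470 × 0.967 = 2388
30–44: 2180 × 0.968 = 2110
45–59: 1410 × 0.964 = 1359
60–74: 580 × 0.963 = 559
Net migration: 0–14 + 110 → 1183; 15–29 + 145 → 2533
Population now: 0–14=1183, 15–29=2533, 30–44=2110, 45–59=1359, 60–74=559
Period 2.
Births: 2533 × 0.492 = 1246
15–29: 1183 × 0.967 = 1144
30–44: 2533 × 0.968 = 2452
45–59: 2110 × 0.964 = 2034
60–74: 1359 × 0.963 = 1309
Net migration: 0–14 + 110 → 1356; 15–29 + 145 → 1289
Population now: 0–14=1356, 15–29=1289, 30–44=2452, 45–59=2034, 60–74=1309
Period 3.
Births: 1289 × 0.492 = 634
15–29: 1356 × 0.967 = 1311
30–44: 1289 × 0.968 = 1248
45–59: 2452 × 0.964 = 2364
60–74: 2034 × 0.963 = 1959
Net migration: 0–14 + 110 → 744; 15–29 + 145 → 1456
Population now: 0–14=744, 15–29=1456, 30–44=1248, 45–59=2364, 60–74=1959
Period 4.
Births: 1456 × 0.492 = 716
15–29: 744 × 0.967 = 719
30–44: 1456 × 0.968 = 1409
45–59: 1248 × 0.964 = 1203
60–74: 2364 × 0.963 = 2277
Net migration: 0–14 + 110 → 826; 15–29 + 145 → 864
Population now: 0–14=826, 15–29=864, 30–44=1409, 45–59=1203, 60–74=2277

864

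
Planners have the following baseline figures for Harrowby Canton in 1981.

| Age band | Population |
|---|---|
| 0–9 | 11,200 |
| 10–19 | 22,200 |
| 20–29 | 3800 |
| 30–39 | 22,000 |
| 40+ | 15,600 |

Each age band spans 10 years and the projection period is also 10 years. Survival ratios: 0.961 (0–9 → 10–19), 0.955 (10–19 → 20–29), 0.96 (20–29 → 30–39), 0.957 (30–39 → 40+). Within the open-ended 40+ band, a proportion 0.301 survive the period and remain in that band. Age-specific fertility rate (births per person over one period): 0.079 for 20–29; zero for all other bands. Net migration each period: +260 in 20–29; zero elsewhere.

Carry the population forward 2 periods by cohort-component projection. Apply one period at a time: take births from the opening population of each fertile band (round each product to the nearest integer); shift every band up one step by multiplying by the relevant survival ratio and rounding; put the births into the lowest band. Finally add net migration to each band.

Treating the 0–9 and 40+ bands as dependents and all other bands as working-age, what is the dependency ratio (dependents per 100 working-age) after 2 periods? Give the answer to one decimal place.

After projecting period 1:
Births: 3800 × 0.079 = 300
10–19: 11200 × 0.961 = 10763
20–29: 22200 × 0.955 = 21201
30–39: 3800 × 0.96 = 3648
40+: 22000 × 0.957 + 15600 × 0.301 = 21054 + 4696 = 25750
Net migration: 20–29 + 260 → 21461
Population now: 0–9=300, 10–19=10763, 20–29=21461, 30–39=3648, 40+=25750
After projecting period 2:
Births: 21461 × 0.079 = 1695
10–19: 300 × 0.961 = 288
20–29: 10763 × 0.955 = 10279
30–39: 21461 × 0.96 = 20603
40+: 3648 × 0.957 + 25750 × 0.301 = 3491 + 7751 = 11242
Net migration: 20–29 + 260 → 10539
Population now: 0–9=1695, 10–19=288, 20–29=10539, 30–39=20603, 40+=11242
Dependents (band 0–9 + band 40+) = 1695 + 11242 = 12937; working-age = 31430; ratio = 12937/31430 × 100 = 41.2

41.2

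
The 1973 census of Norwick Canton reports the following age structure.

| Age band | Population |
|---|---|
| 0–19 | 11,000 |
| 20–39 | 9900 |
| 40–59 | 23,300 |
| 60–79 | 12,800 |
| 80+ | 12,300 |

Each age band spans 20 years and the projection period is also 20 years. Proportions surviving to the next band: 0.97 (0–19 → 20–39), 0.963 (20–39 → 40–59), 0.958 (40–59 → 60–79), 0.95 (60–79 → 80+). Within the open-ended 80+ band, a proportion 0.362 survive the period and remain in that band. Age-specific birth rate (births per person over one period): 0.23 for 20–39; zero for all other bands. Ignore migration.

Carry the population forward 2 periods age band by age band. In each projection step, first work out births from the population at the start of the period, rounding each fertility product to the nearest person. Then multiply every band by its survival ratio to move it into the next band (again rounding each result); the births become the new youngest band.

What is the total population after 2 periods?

Period 1.
Births: 9900 * 0.23 = 2277
20–39: 11000 * 0.97 = 10670
40–59: 9900 * 0.963 = 9534
60–79: 23300 * 0.958 = 22321
80+: 12800 * 0.95 + 12300 * 0.362 = 12160 + 4453 = 16613
Giving 2277 / 10670 / 9534 / 22321 / 16613.
Period 2.
Births: 10670 * 0.23 = 2454
20–39: 2277 * 0.97 = 2209
40–59: 10670 * 0.963 = 10275
60–79: 9534 * 0.958 = 9134
80+: 22321 * 0.95 + 16613 * 0.362 = 21205 + 6014 = 27219
Giving 2454 / 2209 / 10275 / 9134 / 27219.
Total after period 2: 2454 + 2209 + 10275 + 9134 + 27219 = 51291

51291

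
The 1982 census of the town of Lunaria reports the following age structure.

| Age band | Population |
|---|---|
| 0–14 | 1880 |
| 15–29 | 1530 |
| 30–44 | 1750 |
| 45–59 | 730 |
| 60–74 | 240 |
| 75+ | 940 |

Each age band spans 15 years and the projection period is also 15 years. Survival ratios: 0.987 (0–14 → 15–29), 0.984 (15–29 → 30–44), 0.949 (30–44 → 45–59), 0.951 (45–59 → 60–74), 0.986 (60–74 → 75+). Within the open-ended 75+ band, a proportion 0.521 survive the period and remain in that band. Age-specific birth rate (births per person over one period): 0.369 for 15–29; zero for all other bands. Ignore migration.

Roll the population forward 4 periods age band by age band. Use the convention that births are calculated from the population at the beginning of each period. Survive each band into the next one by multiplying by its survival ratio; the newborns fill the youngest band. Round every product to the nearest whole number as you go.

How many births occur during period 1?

565

(Groups numbered youngest = 1 to oldest = 6.)
— Period 1 —
Births: 1530 * 0.369 = 565
Group 2: 1880 * 0.987 = 1856
Group 3: 1530 * 0.984 = 1506
Group 4: 1750 * 0.949 = 1661
Group 5: 730 * 0.951 = 694
Group 6: 240 * 0.986 + 940 * 0.521 = 237 + 490 = 727
Population now: 0–14=565, 15–29=1856, 30–44=1506, 45–59=1661, 60–74=694, 75+=727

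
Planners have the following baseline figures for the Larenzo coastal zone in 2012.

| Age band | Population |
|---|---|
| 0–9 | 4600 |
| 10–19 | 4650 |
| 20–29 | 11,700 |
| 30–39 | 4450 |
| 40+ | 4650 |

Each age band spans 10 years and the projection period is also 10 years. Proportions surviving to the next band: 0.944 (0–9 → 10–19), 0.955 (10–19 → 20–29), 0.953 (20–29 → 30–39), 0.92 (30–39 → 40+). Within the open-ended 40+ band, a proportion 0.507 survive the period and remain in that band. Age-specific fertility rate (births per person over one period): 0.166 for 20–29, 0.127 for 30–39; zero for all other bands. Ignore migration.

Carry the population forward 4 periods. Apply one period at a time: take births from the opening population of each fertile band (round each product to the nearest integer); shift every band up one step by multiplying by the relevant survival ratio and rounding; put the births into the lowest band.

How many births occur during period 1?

2507

Period 1.
Births: 11700 × 0.166 = 1942 ; 4450 × 0.127 = 565 ⇒ total 2507
10–19: 4600 × 0.944 = 4342
20–29: 4650 × 0.955 = 4441
30–39: 11700 × 0.953 = 11150
40+: 4450 × 0.92 + 4650 × 0.507 = 4094 + 2358 = 6452
End of period: [2507, 4342, 4441, 11150, 6452]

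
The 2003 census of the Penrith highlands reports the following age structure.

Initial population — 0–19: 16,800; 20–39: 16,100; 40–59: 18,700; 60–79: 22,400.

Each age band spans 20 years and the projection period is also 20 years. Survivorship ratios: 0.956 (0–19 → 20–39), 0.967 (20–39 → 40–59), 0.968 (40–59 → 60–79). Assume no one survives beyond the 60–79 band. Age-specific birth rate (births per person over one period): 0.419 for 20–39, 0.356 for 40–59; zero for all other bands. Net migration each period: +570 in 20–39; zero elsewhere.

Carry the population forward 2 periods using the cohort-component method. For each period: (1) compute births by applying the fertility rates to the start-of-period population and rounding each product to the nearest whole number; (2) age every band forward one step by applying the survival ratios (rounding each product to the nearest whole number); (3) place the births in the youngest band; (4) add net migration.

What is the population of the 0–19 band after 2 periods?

After projecting period 1:
Births: 16100 × 0.419 = 6746  |  18700 × 0.356 = 6657 ⇒ total 13403
20–39: 16800 × 0.956 = 16061
40–59: 16100 × 0.967 = 15569
60–79: 18700 × 0.968 = 18102
Net migration: 20–39 + 570 → 16631
End of period: [13403, 16631, 15569, 18102]
After projecting period 2:
Births: 16631 × 0.419 = 6968  |  15569 × 0.356 = 5543 ⇒ total 12511
20–39: 13403 × 0.956 = 12813
40–59: 16631 × 0.967 = 16082
60–79: 15569 × 0.968 = 15071
Net migration: 20–39 + 570 → 13383
End of period: [12511, 13383, 16082, 15071]

12511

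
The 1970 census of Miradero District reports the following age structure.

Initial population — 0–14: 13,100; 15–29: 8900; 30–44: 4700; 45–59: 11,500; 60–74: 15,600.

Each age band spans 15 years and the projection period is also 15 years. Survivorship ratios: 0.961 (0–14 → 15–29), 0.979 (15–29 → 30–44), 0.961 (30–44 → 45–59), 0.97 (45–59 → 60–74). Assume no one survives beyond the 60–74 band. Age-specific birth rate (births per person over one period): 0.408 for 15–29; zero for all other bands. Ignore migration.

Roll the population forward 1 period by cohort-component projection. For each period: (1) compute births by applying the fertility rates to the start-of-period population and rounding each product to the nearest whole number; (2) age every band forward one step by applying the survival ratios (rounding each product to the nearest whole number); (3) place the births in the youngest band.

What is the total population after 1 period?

40605

[period 1]
Births: 8900 * 0.408 = 3631
15–29: 13100 * 0.961 = 12589
30–44: 8900 * 0.979 = 8713
45–59: 4700 * 0.961 = 4517
60–74: 11500 * 0.97 = 11155
→ [3631, 12589, 8713, 4517, 11155]
Total after period 1: 3631 + 12589 + 8713 + 4517 + 11155 = 40605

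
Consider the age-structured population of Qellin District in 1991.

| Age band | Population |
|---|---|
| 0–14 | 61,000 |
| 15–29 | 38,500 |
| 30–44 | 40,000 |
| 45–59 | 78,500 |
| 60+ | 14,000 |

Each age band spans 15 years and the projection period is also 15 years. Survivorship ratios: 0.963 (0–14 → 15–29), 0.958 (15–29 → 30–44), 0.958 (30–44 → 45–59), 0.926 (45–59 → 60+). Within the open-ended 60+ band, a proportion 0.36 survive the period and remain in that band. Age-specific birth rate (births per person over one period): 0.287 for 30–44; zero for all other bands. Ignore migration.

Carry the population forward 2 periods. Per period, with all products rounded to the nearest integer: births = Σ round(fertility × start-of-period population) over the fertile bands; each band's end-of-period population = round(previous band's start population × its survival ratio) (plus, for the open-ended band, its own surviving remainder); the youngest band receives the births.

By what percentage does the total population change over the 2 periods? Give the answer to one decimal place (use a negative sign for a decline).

-23.8

Numbering the bands 1..5 from youngest to oldest:
[period 1]
Births: 40000 * 0.287 = 11480
Band 2: 61000 * 0.963 = 58743
Band 3: 38500 * 0.958 = 36883
Band 4: 40000 * 0.958 = 38320
Band 5: 78500 * 0.926 + 14000 * 0.36 = 72691 + 5040 = 77731
Population now: 0–14=11480, 15–29=58743, 30–44=36883, 45–59=38320, 60+=77731
[period 2]
Births: 36883 * 0.287 = 10585
Band 2: 11480 * 0.963 = 11055
Band 3: 58743 * 0.958 = 56276
Band 4: 36883 * 0.958 = 35334
Band 5: 38320 * 0.926 + 77731 * 0.36 = 35484 + 27983 = 63467
Population now: 0–14=10585, 15–29=11055, 30–44=56276, 45–59=35334, 60+=63467
Total: 232000 → 176717; change = -55283; percentage change = -23.8%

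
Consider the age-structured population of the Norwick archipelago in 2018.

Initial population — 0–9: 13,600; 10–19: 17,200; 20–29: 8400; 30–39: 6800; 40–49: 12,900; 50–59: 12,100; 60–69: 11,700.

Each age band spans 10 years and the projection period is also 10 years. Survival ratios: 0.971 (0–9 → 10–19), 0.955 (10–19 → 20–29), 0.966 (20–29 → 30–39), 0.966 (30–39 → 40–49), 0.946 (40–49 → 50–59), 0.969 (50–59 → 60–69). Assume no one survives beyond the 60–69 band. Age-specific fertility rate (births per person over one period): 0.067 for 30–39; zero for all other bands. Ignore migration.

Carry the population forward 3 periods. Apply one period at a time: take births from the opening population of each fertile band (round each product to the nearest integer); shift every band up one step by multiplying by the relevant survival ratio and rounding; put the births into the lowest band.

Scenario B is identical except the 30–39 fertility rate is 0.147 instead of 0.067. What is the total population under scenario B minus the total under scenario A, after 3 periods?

2404

— Period 1 —
Births: 6800 × 0.067 = 456
10–19: 13600 × 0.971 = 13206
20–29: 17200 × 0.955 = 16426
30–39: 8400 × 0.966 = 8114
40–49: 6800 × 0.966 = 6569
50–59: 12900 × 0.946 = 12203
60–69: 12100 × 0.969 = 11725
Population now: 0–9=456, 10–19=13206, 20–29=16426, 30–39=8114, 40–49=6569, 50–59=12203, 60–69=11725
— Period 2 —
Births: 8114 × 0.067 = 544
10–19: 456 × 0.971 = 443
20–29: 13206 × 0.955 = 12612
30–39: 16426 × 0.966 = 15868
40–49: 8114 × 0.966 = 7838
50–59: 6569 × 0.946 = 6214
60–69: 12203 × 0.969 = 11825
Population now: 0–9=544, 10–19=443, 20–29=12612, 30–39=15868, 40–49=7838, 50–59=6214, 60–69=11825
— Period 3 —
Births: 15868 × 0.067 = 1063
10–19: 544 × 0.971 = 528
20–29: 443 × 0.955 = 423
30–39: 12612 × 0.966 = 12183
40–49: 15868 × 0.966 = 15328
50–59: 7838 × 0.946 = 7415
60–69: 6214 × 0.969 = 6021
Population now: 0–9=1063, 10–19=528, 20–29=423, 30–39=12183, 40–49=15328, 50–59=7415, 60–69=6021
Scenario A total after 3 periods: 42961
Scenario B projection —
— Period 1 —
Births: 6800 × 0.147 = 1000
10–19: 13600 × 0.971 = 13206
20–29: 17200 × 0.955 = 16426
30–39: 8400 × 0.966 = 8114
40–49: 6800 × 0.966 = 6569
50–59: 12900 × 0.946 = 12203
60–69: 12100 × 0.969 = 11725
Population now: 0–9=1000, 10–19=13206, 20–29=16426, 30–39=8114, 40–49=6569, 50–59=12203, 60–69=11725
— Period 2 —
Births: 8114 × 0.147 = 1193
10–19: 1000 × 0.971 = 971
20–29: 13206 × 0.955 = 12612
30–39: 16426 × 0.966 = 15868
40–49: 8114 × 0.966 = 7838
50–59: 6569 × 0.946 = 6214
60–69: 12203 × 0.969 = 11825
Population now: 0–9=1193, 10–19=971, 20–29=12612, 30–39=15868, 40–49=7838, 50–59=6214, 60–69=11825
— Period 3 —
Births: 15868 × 0.147 = 2333
10–19: 1193 × 0.971 = 1158
20–29: 971 × 0.955 = 927
30–39: 12612 × 0.966 = 12183
40–49: 15868 × 0.966 = 15328
50–59: 7838 × 0.946 = 7415
60–69: 6214 × 0.969 = 6021
Population now: 0–9=2333, 10–19=1158, 20–29=927, 30–39=12183, 40–49=15328, 50–59=7415, 60–69=6021
Scenario B total after 3 periods: 45365
Difference B − A = 45365 − 42961 = 2404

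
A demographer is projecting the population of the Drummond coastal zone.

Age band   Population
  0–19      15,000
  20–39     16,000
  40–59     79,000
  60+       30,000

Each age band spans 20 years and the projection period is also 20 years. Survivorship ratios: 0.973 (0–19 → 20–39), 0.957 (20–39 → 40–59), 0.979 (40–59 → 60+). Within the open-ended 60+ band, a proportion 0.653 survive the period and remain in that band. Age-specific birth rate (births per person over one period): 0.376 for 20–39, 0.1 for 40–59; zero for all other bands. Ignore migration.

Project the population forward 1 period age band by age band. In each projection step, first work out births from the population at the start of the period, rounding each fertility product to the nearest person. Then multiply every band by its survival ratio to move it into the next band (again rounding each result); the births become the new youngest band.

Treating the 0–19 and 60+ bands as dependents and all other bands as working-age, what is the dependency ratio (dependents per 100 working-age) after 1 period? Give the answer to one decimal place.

370.6

After projecting period 1:
Births: 16000 × 0.376 = 6016, 79000 × 0.1 = 7900 ⇒ total 13916
20–39: 15000 × 0.973 = 14595
40–59: 16000 × 0.957 = 15312
60+: 79000 × 0.979 + 30000 × 0.653 = 77341 + 19590 = 96931
→ [13916, 14595, 15312, 96931]
Dependents (band 0–19 + band 60+) = 13916 + 96931 = 110847; working-age = 29907; ratio = 110847/29907 × 100 = 370.6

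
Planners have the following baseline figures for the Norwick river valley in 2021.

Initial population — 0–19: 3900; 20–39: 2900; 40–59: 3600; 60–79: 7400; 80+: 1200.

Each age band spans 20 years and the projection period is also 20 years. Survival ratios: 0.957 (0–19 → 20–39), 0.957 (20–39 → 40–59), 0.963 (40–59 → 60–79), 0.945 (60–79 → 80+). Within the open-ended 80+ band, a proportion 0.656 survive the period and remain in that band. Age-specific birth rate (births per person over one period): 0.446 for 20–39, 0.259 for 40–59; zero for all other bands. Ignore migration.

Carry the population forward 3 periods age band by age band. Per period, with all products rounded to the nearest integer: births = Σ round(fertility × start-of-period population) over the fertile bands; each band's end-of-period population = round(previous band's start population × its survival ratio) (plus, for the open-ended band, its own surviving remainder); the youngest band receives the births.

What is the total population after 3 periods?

17655

Call the groups 1 to 5, youngest first.
— Period 1 —
Births: 2900 * 0.446 = 1293  |  3600 * 0.259 = 932 → total 2225
Group 2: 3900 * 0.957 = 3732
Group 3: 2900 * 0.957 = 2775
Group 4: 3600 * 0.963 = 3467
Group 5: 7400 * 0.945 + 1200 * 0.656 = 6993 + 787 = 7780
Giving 2225 / 3732 / 2775 / 3467 / 7780.
— Period 2 —
Births: 3732 * 0.446 = 1664  |  2775 * 0.259 = 719 → total 2383
Group 2: 2225 * 0.957 = 2129
Group 3: 3732 * 0.957 = 3572
Group 4: 2775 * 0.963 = 2672
Group 5: 3467 * 0.945 + 7780 * 0.656 = 3276 + 5104 = 8380
Giving 2383 / 2129 / 3572 / 2672 / 8380.
— Period 3 —
Births: 2129 * 0.446 = 950  |  3572 * 0.259 = 925 → total 1875
Group 2: 2383 * 0.957 = 2281
Group 3: 2129 * 0.957 = 2037
Group 4: 3572 * 0.963 = 3440
Group 5: 2672 * 0.945 + 8380 * 0.656 = 2525 + 5497 = 8022
Giving 1875 / 2281 / 2037 / 3440 / 8022.
Total after period 3: 1875 + 2281 + 2037 + 3440 + 8022 = 17655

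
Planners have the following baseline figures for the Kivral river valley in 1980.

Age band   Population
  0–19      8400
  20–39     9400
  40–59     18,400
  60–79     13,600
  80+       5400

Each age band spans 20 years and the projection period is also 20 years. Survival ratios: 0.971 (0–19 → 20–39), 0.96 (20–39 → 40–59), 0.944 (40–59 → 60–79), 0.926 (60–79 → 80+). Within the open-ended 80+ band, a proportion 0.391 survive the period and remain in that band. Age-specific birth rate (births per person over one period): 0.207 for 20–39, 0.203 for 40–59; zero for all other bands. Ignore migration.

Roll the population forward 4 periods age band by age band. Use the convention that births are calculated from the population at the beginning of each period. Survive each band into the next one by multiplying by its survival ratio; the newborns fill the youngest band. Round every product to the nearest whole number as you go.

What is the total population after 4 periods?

25982

After projecting period 1:
Births: 9400 × 0.207 = 1946  |  18400 × 0.203 = 3735 — total 5681
20–39: 8400 × 0.971 = 8156
40–59: 9400 × 0.96 = 9024
60–79: 18400 × 0.944 = 17370
80+: 13600 × 0.926 + 5400 × 0.391 = 12594 + 2111 = 14705
Population now: 0–19=5681, 20–39=8156, 40–59=9024, 60–79=17370, 80+=14705
After projecting period 2:
Births: 8156 × 0.207 = 1688  |  9024 × 0.203 = 1832 — total 3520
20–39: 5681 × 0.971 = 5516
40–59: 8156 × 0.96 = 7830
60–79: 9024 × 0.944 = 8519
80+: 17370 × 0.926 + 14705 × 0.391 = 16085 + 5750 = 21835
Population now: 0–19=3520, 20–39=5516, 40–59=7830, 60–79=8519, 80+=21835
After projecting period 3:
Births: 5516 × 0.207 = 1142  |  7830 × 0.203 = 1589 — total 2731
20–39: 3520 × 0.971 = 3418
40–59: 5516 × 0.96 = 5295
60–79: 7830 × 0.944 = 7392
80+: 8519 × 0.926 + 21835 × 0.391 = 7889 + 8537 = 16426
Population now: 0–19=2731, 20–39=3418, 40–59=5295, 60–79=7392, 80+=16426
After projecting period 4:
Births: 3418 × 0.207 = 708  |  5295 × 0.203 = 1075 — total 1783
20–39: 2731 × 0.971 = 2652
40–59: 3418 × 0.96 = 3281
60–79: 5295 × 0.944 = 4998
80+: 7392 × 0.926 + 16426 × 0.391 = 6845 + 6423 = 13268
Population now: 0–19=1783, 20–39=2652, 40–59=3281, 60–79=4998, 80+=13268
Total after period 4: 1783 + 2652 + 3281 + 4998 + 13268 = 25982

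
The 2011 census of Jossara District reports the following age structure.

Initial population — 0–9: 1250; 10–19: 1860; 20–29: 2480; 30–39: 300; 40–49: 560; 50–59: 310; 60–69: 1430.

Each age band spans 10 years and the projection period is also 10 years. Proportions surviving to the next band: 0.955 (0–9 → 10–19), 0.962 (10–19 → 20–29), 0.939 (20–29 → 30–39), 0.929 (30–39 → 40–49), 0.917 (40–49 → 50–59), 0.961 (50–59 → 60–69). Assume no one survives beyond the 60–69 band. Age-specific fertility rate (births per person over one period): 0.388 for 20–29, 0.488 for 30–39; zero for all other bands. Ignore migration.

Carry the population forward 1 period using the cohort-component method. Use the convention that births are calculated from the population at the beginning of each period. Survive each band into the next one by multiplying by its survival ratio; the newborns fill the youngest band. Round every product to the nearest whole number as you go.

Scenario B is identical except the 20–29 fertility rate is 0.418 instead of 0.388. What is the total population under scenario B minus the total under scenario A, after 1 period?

— Period 1 —
Births: 2480 * 0.388 = 962, 300 * 0.488 = 146 ⇒ total 1108
10–19: 1250 * 0.955 = 1194
20–29: 1860 * 0.962 = 1789
30–39: 2480 * 0.939 = 2329
40–49: 300 * 0.929 = 279
50–59: 560 * 0.917 = 514
60–69: 310 * 0.961 = 298
Giving 1108 / 1194 / 1789 / 2329 / 279 / 514 / 298.
Scenario A total after 1 period: 7511
Scenario B projection —
— Period 1 —
Births: 2480 * 0.418 = 1037, 300 * 0.488 = 146 ⇒ total 1183
10–19: 1250 * 0.955 = 1194
20–29: 1860 * 0.962 = 1789
30–39: 2480 * 0.939 = 2329
40–49: 300 * 0.929 = 279
50–59: 560 * 0.917 = 514
60–69: 310 * 0.961 = 298
Giving 1183 / 1194 / 1789 / 2329 / 279 / 514 / 298.
Scenario B total after 1 period: 7586
Difference B − A = 7586 − 7511 = 75

75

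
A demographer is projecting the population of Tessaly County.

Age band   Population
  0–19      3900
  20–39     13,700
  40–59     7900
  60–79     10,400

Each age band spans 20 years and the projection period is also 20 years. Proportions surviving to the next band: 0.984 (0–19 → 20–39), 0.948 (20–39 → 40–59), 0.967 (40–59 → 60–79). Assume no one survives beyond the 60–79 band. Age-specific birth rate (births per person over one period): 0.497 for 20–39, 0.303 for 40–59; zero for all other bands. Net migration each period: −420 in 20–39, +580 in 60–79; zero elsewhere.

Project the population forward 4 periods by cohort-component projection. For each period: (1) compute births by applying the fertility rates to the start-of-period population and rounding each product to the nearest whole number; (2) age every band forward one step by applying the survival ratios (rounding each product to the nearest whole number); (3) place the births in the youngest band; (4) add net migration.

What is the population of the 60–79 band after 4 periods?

(Bands numbered youngest = 1 to oldest = 4.)
[period 1]
Births: 13700 × 0.497 = 6809, 7900 × 0.303 = 2394 ⇒ total 9203
Band 2: 3900 × 0.984 = 3838
Band 3: 13700 × 0.948 = 12988
Band 4: 7900 × 0.967 = 7639
Net migration: Band 2 − 420 → 3418; Band 4 + 580 → 8219
→ [9203, 3418, 12988, 8219]
[period 2]
Births: 3418 × 0.497 = 1699, 12988 × 0.303 = 3935 ⇒ total 5634
Band 2: 9203 × 0.984 = 9056
Band 3: 3418 × 0.948 = 3240
Band 4: 12988 × 0.967 = 12559
Net migration: Band 2 − 420 → 8636; Band 4 + 580 → 13139
→ [5634, 8636, 3240, 13139]
[period 3]
Births: 8636 × 0.497 = 4292, 3240 × 0.303 = 982 ⇒ total 5274
Band 2: 5634 × 0.984 = 5544
Band 3: 8636 × 0.948 = 8187
Band 4: 3240 × 0.967 = 3133
Net migration: Band 2 − 420 → 5124; Band 4 + 580 → 3713
→ [5274, 5124, 8187, 3713]
[period 4]
Births: 5124 × 0.497 = 2547, 8187 × 0.303 = 2481 ⇒ total 5028
Band 2: 5274 × 0.984 = 5190
Band 3: 5124 × 0.948 = 4858
Band 4: 8187 × 0.967 = 7917
Net migration: Band 2 − 420 → 4770; Band 4 + 580 → 8497
→ [5028, 4770, 4858, 8497]

8497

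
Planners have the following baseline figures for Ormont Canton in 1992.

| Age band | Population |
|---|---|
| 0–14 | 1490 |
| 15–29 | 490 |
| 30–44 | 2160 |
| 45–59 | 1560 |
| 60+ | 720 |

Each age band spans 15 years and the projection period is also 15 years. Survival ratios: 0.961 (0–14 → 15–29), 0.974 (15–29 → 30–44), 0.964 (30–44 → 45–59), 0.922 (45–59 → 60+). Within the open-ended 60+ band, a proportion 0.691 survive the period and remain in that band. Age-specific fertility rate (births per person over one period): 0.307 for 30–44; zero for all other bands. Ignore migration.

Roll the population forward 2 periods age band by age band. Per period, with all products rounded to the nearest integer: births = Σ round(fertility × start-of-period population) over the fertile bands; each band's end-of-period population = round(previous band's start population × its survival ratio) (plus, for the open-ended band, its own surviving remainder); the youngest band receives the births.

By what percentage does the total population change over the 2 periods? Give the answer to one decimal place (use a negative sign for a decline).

-8.2

Let group 1 be 0–14 through group 5 = 60+.
Period 1.
Births: 2160 * 0.307 = 663
Group 2: 1490 * 0.961 = 1432
Group 3: 490 * 0.974 = 477
Group 4: 2160 * 0.964 = 2082
Group 5: 1560 * 0.922 + 720 * 0.691 = 1438 + 498 = 1936
→ [663, 1432, 477, 2082, 1936]
Period 2.
Births: 477 * 0.307 = 146
Group 2: 663 * 0.961 = 637
Group 3: 1432 * 0.974 = 1395
Group 4: 477 * 0.964 = 460
Group 5: 2082 * 0.922 + 1936 * 0.691 = 1920 + 1338 = 3258
→ [146, 637, 1395, 460, 3258]
Total: 6420 → 5896; change = -524; percentage change = -8.2%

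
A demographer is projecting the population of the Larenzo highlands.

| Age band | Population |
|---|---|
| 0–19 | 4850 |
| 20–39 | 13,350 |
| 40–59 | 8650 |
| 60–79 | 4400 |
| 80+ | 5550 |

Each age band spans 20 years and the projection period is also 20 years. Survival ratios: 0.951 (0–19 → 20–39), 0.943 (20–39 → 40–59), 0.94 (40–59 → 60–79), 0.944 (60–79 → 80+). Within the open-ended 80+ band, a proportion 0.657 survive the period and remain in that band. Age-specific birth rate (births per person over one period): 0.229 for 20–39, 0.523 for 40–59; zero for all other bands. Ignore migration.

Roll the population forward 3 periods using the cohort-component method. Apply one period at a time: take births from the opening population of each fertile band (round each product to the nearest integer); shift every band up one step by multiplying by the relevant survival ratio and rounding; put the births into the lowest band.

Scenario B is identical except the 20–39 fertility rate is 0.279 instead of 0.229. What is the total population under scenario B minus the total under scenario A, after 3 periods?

Period 1:
Births: 13350 * 0.229 = 3057 ; 8650 * 0.523 = 4524 → total 7581
20–39: 4850 * 0.951 = 4612
40–59: 13350 * 0.943 = 12589
60–79: 8650 * 0.94 = 8131
80+: 4400 * 0.944 + 5550 * 0.657 = 4154 + 3646 = 7800
Population now: 0–19=7581, 20–39=4612, 40–59=12589, 60–79=8131, 80+=7800
Period 2:
Births: 4612 * 0.229 = 1056 ; 12589 * 0.523 = 6584 → total 7640
20–39: 7581 * 0.951 = 7210
40–59: 4612 * 0.943 = 4349
60–79: 12589 * 0.94 = 11834
80+: 8131 * 0.944 + 7800 * 0.657 = 7676 + 5125 = 12801
Population now: 0–19=7640, 20–39=7210, 40–59=4349, 60–79=11834, 80+=12801
Period 3:
Births: 7210 * 0.229 = 1651 ; 4349 * 0.523 = 2275 → total 3926
20–39: 7640 * 0.951 = 7266
40–59: 7210 * 0.943 = 6799
60–79: 4349 * 0.94 = 4088
80+: 11834 * 0.944 + 12801 * 0.657 = 11171 + 8410 = 19581
Population now: 0–19=3926, 20–39=7266, 40–59=6799, 60–79=4088, 80+=19581
Scenario A total after 3 periods: 41660
Scenario B projection —
Period 1:
Births: 13350 * 0.279 = 3725 ; 8650 * 0.523 = 4524 → total 8249
20–39: 4850 * 0.951 = 4612
40–59: 13350 * 0.943 = 12589
60–79: 8650 * 0.94 = 8131
80+: 4400 * 0.944 + 5550 * 0.657 = 4154 + 3646 = 7800
Population now: 0–19=8249, 20–39=4612, 40–59=12589, 60–79=8131, 80+=7800
Period 2:
Births: 4612 * 0.279 = 1287 ; 12589 * 0.523 = 6584 → total 7871
20–39: 8249 * 0.951 = 7845
40–59: 4612 * 0.943 = 4349
60–79: 12589 * 0.94 = 11834
80+: 8131 * 0.944 + 7800 * 0.657 = 7676 + 5125 = 12801
Population now: 0–19=7871, 20–39=7845, 40–59=4349, 60–79=11834, 80+=12801
Period 3:
Births: 7845 * 0.279 = 2189 ; 4349 * 0.523 = 2275 → total 4464
20–39: 7871 * 0.951 = 7485
40–59: 7845 * 0.943 = 7398
60–79: 4349 * 0.94 = 4088
80+: 11834 * 0.944 + 12801 * 0.657 = 11171 + 8410 = 19581
Population now: 0–19=4464, 20–39=7485, 40–59=7398, 60–79=4088, 80+=19581
Scenario B total after 3 periods: 43016
Difference B − A = 43016 − 41660 = 1356

1356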